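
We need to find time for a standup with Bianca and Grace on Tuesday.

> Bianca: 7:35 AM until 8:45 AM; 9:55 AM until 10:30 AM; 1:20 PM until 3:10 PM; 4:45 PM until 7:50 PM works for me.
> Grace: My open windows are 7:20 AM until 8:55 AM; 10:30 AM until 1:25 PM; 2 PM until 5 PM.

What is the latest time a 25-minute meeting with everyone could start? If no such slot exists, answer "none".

Bianca ∩ Grace: 07:35-08:45, 13:20-13:25, 14:00-15:10, 16:45-17:00.
The last common window of at least 25 minutes is 14:00-15:10; a 25-minute meeting can start as late as 14:45 and still end by 15:10.

14:45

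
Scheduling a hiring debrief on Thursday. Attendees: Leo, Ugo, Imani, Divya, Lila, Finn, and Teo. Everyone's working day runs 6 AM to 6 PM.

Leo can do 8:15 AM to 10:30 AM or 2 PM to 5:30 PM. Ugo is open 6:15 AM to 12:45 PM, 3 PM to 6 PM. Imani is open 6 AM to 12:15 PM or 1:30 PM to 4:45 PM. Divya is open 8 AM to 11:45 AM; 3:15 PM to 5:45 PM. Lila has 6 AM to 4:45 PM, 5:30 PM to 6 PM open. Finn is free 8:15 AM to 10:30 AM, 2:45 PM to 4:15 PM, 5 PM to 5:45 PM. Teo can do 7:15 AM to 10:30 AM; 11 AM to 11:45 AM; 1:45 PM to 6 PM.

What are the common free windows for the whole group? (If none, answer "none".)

Leo ∩ Ugo: 08:15-10:30, 15:00-17:30.
Leo ∩ Ugo ∩ Imani: 08:15-10:30, 15:00-16:45.
Leo ∩ Ugo ∩ Imani ∩ Divya: 08:15-10:30, 15:15-16:45.
Leo ∩ Ugo ∩ Imani ∩ Divya ∩ Lila: 08:15-10:30, 15:15-16:45.
Leo ∩ Ugo ∩ Imani ∩ Divya ∩ Lila ∩ Finn: 08:15-10:30, 15:15-16:15.
Leo ∩ Ugo ∩ Imani ∩ Divya ∩ Lila ∩ Finn ∩ Teo: 08:15-10:30, 15:15-16:15.
So the common availability across everyone is 08:15-10:30, 15:15-16:15.

08:15-10:30, 15:15-16:15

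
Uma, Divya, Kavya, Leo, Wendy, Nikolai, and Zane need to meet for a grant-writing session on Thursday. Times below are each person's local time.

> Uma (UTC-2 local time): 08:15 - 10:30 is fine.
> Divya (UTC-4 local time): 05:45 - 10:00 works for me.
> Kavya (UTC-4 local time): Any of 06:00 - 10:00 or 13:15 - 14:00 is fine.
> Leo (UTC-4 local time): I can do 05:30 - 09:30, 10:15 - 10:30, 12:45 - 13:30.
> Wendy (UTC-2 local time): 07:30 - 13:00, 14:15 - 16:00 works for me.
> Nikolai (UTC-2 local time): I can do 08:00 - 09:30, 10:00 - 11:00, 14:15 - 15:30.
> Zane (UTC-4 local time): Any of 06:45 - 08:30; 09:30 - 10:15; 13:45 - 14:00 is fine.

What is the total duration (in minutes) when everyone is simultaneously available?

75

Uma in UTC: 10:15-12:30 (add 2h to convert from UTC-2).
Divya in UTC: 09:45-14:00 (add 4h to convert from UTC-4).
Kavya in UTC: 10:00-14:00, 17:15-18:00 (add 4h to convert from UTC-4).
Leo in UTC: 09:30-13:30, 14:15-14:30, 16:45-17:30 (add 4h to convert from UTC-4).
Wendy in UTC: 09:30-15:00, 16:15-18:00 (add 2h to convert from UTC-2).
Nikolai in UTC: 10:00-11:30, 12:00-13:00, 16:15-17:30 (add 2h to convert from UTC-2).
Zane in UTC: 10:45-12:30, 13:30-14:15, 17:45-18:00 (add 4h to convert from UTC-4).
Uma ∩ Divya: 10:15-12:30.
Uma ∩ Divya ∩ Kavya: 10:15-12:30.
Uma ∩ Divya ∩ Kavya ∩ Leo: 10:15-12:30.
Uma ∩ Divya ∩ Kavya ∩ Leo ∩ Wendy: 10:15-12:30.
Uma ∩ Divya ∩ Kavya ∩ Leo ∩ Wendy ∩ Nikolai: 10:15-11:30, 12:00-12:30.
Uma ∩ Divya ∩ Kavya ∩ Leo ∩ Wendy ∩ Nikolai ∩ Zane: 10:45-11:30, 12:00-12:30.
Those are the intersection windows.
Summing the common windows: 45 + 30 = 75 minutes.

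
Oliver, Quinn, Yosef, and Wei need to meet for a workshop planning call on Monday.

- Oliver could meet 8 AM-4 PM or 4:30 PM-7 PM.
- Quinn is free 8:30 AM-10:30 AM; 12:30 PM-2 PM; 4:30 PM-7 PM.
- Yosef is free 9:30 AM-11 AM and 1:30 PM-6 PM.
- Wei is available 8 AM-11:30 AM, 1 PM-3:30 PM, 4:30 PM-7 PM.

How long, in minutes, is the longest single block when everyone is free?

90

Oliver ∩ Quinn: 08:30-10:30, 12:30-14:00, 16:30-19:00.
Oliver ∩ Quinn ∩ Yosef: 09:30-10:30, 13:30-14:00, 16:30-18:00.
Oliver ∩ Quinn ∩ Yosef ∩ Wei: 09:30-10:30, 13:30-14:00, 16:30-18:00.
The longest is 16:30-18:00 at 90 minutes.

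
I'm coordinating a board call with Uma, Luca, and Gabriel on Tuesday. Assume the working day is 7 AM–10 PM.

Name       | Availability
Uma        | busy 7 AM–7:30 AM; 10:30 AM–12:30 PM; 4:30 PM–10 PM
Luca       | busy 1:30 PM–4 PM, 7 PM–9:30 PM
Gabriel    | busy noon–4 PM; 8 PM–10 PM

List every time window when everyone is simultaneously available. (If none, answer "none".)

Uma free: 07:30-10:30, 12:30-16:30 (invert busy blocks within the working day).
Luca free: 07:00-13:30, 16:00-19:00, 21:30-22:00 (invert busy blocks within the working day).
Gabriel free: 07:00-12:00, 16:00-20:00 (invert busy blocks within the working day).
Uma ∩ Luca: 07:30-10:30, 12:30-13:30, 16:00-16:30.
Uma ∩ Luca ∩ Gabriel: 07:30-10:30, 16:00-16:30.
Those are the intersection windows.

07:30-10:30, 16:00-16:30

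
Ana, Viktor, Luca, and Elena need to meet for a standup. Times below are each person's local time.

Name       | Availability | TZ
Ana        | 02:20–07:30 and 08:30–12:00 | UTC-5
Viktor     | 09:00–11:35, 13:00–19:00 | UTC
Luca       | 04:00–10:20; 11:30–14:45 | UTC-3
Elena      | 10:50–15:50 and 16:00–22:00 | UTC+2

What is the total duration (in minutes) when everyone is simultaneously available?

305

Ana in UTC: 07:20-12:30, 13:30-17:00 (add 5h to convert from UTC-5).
Viktor in UTC: 09:00-11:35, 13:00-19:00.
Luca in UTC: 07:00-13:20, 14:30-17:45 (add 3h to convert from UTC-3).
Elena in UTC: 08:50-13:50, 14:00-20:00 (subtract 2h to convert from UTC+2).
Ana ∩ Viktor: 09:00-11:35, 13:30-17:00.
Ana ∩ Viktor ∩ Luca: 09:00-11:35, 14:30-17:00.
Ana ∩ Viktor ∩ Luca ∩ Elena: 09:00-11:35, 14:30-17:00.
Those are the intersection windows.
Summing the common windows: 155 + 150 = 305 minutes.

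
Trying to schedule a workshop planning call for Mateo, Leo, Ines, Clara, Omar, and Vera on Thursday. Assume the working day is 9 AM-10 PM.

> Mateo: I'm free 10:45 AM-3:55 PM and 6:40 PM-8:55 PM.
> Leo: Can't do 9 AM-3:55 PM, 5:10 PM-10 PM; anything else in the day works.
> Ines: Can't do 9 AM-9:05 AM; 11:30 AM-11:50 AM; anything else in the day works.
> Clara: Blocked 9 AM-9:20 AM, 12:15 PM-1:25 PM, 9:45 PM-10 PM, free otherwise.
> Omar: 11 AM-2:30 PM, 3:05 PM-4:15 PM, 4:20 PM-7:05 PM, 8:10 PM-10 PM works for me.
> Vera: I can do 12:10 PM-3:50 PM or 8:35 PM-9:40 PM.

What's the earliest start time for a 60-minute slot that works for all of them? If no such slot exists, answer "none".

none

Mateo free: 10:45-15:55, 18:40-20:55.
Leo free: 15:55-17:10 (invert busy blocks within the working day).
Ines free: 09:05-11:30, 11:50-22:00 (invert busy blocks within the working day).
Clara free: 09:20-12:15, 13:25-21:45 (invert busy blocks within the working day).
Omar free: 11:00-14:30, 15:05-16:15, 16:20-19:05, 20:10-22:00.
Vera free: 12:10-15:50, 20:35-21:40.
Mateo ∩ Leo: ∅.
Mateo ∩ Leo ∩ Ines: ∅.
Mateo ∩ Leo ∩ Ines ∩ Clara: ∅.
Mateo ∩ Leo ∩ Ines ∩ Clara ∩ Omar: ∅.
Mateo ∩ Leo ∩ Ines ∩ Clara ∩ Omar ∩ Vera: ∅.
There is no time when everyone is free.
No common window is at least 60 minutes long.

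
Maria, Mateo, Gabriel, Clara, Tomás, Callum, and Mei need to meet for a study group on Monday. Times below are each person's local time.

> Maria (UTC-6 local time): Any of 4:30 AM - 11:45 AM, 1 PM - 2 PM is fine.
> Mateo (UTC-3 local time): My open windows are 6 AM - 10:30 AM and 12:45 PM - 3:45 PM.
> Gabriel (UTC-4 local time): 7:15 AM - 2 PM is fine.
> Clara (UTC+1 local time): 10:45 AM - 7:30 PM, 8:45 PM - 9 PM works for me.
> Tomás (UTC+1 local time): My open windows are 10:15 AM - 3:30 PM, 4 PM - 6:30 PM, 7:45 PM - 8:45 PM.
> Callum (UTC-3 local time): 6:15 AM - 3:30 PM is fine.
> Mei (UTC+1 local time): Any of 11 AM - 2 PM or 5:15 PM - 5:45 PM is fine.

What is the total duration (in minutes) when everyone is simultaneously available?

135

Maria in UTC: 10:30-17:45, 19:00-20:00 (add 6h to convert from UTC-6).
Mateo in UTC: 09:00-13:30, 15:45-18:45 (add 3h to convert from UTC-3).
Gabriel in UTC: 11:15-18:00 (add 4h to convert from UTC-4).
Clara in UTC: 09:45-18:30, 19:45-20:00 (subtract 1h to convert from UTC+1).
Tomás in UTC: 09:15-14:30, 15:00-17:30, 18:45-19:45 (subtract 1h to convert from UTC+1).
Callum in UTC: 09:15-18:30 (add 3h to convert from UTC-3).
Mei in UTC: 10:00-13:00, 16:15-16:45 (subtract 1h to convert from UTC+1).
Maria ∩ Mateo: 10:30-13:30, 15:45-17:45.
Maria ∩ Mateo ∩ Gabriel: 11:15-13:30, 15:45-17:45.
Maria ∩ Mateo ∩ Gabriel ∩ Clara: 11:15-13:30, 15:45-17:45.
Maria ∩ Mateo ∩ Gabriel ∩ Clara ∩ Tomás: 11:15-13:30, 15:45-17:30.
Maria ∩ Mateo ∩ Gabriel ∩ Clara ∩ Tomás ∩ Callum: 11:15-13:30, 15:45-17:30.
Maria ∩ Mateo ∩ Gabriel ∩ Clara ∩ Tomás ∩ Callum ∩ Mei: 11:15-13:00, 16:15-16:45.
So the common availability across everyone is 11:15-13:00, 16:15-16:45.
Summing the common windows: 105 + 30 = 135 minutes.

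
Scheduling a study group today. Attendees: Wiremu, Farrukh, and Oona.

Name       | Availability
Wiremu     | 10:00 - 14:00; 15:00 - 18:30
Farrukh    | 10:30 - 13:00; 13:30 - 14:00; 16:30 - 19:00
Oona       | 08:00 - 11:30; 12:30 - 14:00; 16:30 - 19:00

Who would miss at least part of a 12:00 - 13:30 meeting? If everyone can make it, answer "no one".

Wiremu: free for 12:00-13:30. Farrukh: not fully free for 12:00-13:30. Oona: not fully free for 12:00-13:30.

Farrukh, Oona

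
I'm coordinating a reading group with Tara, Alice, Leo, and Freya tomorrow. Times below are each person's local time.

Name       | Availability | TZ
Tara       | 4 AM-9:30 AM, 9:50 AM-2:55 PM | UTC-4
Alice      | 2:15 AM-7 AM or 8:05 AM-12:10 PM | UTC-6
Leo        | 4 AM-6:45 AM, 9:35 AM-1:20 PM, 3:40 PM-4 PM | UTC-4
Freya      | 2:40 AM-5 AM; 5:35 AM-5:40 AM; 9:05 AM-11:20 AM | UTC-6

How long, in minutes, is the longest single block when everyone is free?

135

Tara in UTC: 08:00-13:30, 13:50-18:55 (add 4h to convert from UTC-4).
Alice in UTC: 08:15-13:00, 14:05-18:10 (add 6h to convert from UTC-6).
Leo in UTC: 08:00-10:45, 13:35-17:20, 19:40-20:00 (add 4h to convert from UTC-4).
Freya in UTC: 08:40-11:00, 11:35-11:40, 15:05-17:20 (add 6h to convert from UTC-6).
Tara ∩ Alice: 08:15-13:00, 14:05-18:10.
Tara ∩ Alice ∩ Leo: 08:15-10:45, 14:05-17:20.
Tara ∩ Alice ∩ Leo ∩ Freya: 08:40-10:45, 15:05-17:20.
So the common availability across everyone is 08:40-10:45, 15:05-17:20.
The longest is 15:05-17:20 at 135 minutes.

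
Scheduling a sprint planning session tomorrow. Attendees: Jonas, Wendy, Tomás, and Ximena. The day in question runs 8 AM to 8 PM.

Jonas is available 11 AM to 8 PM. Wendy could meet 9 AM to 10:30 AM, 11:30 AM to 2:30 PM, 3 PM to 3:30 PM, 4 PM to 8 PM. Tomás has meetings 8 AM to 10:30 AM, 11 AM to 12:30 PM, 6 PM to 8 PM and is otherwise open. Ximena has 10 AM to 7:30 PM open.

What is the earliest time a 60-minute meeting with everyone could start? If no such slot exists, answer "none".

Jonas free: 11:00-20:00.
Wendy free: 09:00-10:30, 11:30-14:30, 15:00-15:30, 16:00-20:00.
Tomás free: 10:30-11:00, 12:30-18:00 (invert busy blocks within the working day).
Ximena free: 10:00-19:30.
Jonas ∩ Wendy: 11:30-14:30, 15:00-15:30, 16:00-20:00.
Jonas ∩ Wendy ∩ Tomás: 12:30-14:30, 15:00-15:30, 16:00-18:00.
Jonas ∩ Wendy ∩ Tomás ∩ Ximena: 12:30-14:30, 15:00-15:30, 16:00-18:00.
Those are the intersection windows.
The first common window of at least 60 minutes is 12:30-14:30, so the earliest start is 12:30.

12:30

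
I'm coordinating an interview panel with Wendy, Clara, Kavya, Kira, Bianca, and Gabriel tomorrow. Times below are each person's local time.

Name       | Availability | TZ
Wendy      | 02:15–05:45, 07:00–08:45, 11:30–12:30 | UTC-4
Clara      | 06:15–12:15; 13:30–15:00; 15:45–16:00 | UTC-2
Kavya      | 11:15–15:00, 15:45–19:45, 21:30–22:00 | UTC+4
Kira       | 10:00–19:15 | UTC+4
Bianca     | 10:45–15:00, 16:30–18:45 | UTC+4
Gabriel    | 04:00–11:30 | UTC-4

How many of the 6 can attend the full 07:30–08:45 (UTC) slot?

Wendy in UTC: 06:15-09:45, 11:00-12:45, 15:30-16:30 (add 4h to convert from UTC-4).
Clara in UTC: 08:15-14:15, 15:30-17:00, 17:45-18:00 (add 2h to convert from UTC-2).
Kavya in UTC: 07:15-11:00, 11:45-15:45, 17:30-18:00 (subtract 4h to convert from UTC+4).
Kira in UTC: 06:00-15:15 (subtract 4h to convert from UTC+4).
Bianca in UTC: 06:45-11:00, 12:30-14:45 (subtract 4h to convert from UTC+4).
Gabriel in UTC: 08:00-15:30 (add 4h to convert from UTC-4).
Wendy, Kavya, Kira, and Bianca can make the full 07:30-08:45 slot — that's 4.

4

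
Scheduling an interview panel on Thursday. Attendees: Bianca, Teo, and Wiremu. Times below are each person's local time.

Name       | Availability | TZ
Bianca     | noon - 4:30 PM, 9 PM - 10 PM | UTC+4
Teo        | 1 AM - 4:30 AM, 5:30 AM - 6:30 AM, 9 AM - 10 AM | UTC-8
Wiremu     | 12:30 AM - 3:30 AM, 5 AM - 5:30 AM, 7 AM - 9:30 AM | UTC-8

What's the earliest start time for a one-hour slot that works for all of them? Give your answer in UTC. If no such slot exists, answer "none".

Bianca in UTC: 08:00-12:30, 17:00-18:00 (subtract 4h to convert from UTC+4).
Teo in UTC: 09:00-12:30, 13:30-14:30, 17:00-18:00 (add 8h to convert from UTC-8).
Wiremu in UTC: 08:30-11:30, 13:00-13:30, 15:00-17:30 (add 8h to convert from UTC-8).
Bianca ∩ Teo: 09:00-12:30, 17:00-18:00.
Bianca ∩ Teo ∩ Wiremu: 09:00-11:30, 17:00-17:30.
The first common window of at least 60 minutes is 09:00-11:30, so the earliest start is 09:00.

09:00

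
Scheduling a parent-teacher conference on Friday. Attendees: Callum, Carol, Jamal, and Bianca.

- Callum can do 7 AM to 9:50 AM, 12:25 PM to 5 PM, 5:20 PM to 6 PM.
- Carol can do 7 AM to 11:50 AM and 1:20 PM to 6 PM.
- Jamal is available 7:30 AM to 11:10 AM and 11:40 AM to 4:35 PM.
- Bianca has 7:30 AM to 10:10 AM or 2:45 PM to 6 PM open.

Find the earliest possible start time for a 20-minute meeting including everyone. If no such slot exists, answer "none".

Callum ∩ Carol: 07:00-09:50, 13:20-17:00, 17:20-18:00.
Callum ∩ Carol ∩ Jamal: 07:30-09:50, 13:20-16:35.
Callum ∩ Carol ∩ Jamal ∩ Bianca: 07:30-09:50, 14:45-16:35.
The first common window of at least 20 minutes is 07:30-09:50, so the earliest start is 07:30.

07:30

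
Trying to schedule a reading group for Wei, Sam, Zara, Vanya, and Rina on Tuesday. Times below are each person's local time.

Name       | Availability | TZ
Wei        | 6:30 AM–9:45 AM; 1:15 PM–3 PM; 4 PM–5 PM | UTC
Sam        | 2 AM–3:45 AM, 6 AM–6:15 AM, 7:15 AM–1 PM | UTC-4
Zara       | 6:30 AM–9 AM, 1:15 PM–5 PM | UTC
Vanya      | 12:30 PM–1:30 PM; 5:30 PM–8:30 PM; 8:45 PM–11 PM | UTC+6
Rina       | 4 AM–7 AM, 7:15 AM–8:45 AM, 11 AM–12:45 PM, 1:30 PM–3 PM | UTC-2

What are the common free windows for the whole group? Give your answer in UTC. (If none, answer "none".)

Wei in UTC: 06:30-09:45, 13:15-15:00, 16:00-17:00.
Sam in UTC: 06:00-07:45, 10:00-10:15, 11:15-17:00 (add 4h to convert from UTC-4).
Zara in UTC: 06:30-09:00, 13:15-17:00.
Vanya in UTC: 06:30-07:30, 11:30-14:30, 14:45-17:00 (subtract 6h to convert from UTC+6).
Rina in UTC: 06:00-09:00, 09:15-10:45, 13:00-14:45, 15:30-17:00 (add 2h to convert from UTC-2).
Wei ∩ Sam: 06:30-07:45, 13:15-15:00, 16:00-17:00.
Wei ∩ Sam ∩ Zara: 06:30-07:45, 13:15-15:00, 16:00-17:00.
Wei ∩ Sam ∩ Zara ∩ Vanya: 06:30-07:30, 13:15-14:30, 14:45-15:00, 16:00-17:00.
Wei ∩ Sam ∩ Zara ∩ Vanya ∩ Rina: 06:30-07:30, 13:15-14:30, 16:00-17:00.

06:30-07:30, 13:15-14:30, 16:00-17:00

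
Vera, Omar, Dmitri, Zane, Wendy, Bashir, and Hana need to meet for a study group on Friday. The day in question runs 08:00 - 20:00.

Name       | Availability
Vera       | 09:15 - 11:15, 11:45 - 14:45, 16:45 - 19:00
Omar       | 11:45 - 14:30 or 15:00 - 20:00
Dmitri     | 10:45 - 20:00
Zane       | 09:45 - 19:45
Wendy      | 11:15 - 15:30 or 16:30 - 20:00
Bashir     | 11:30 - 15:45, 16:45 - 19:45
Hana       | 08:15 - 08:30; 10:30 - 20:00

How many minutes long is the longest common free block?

165

Vera ∩ Omar: 11:45-14:30, 16:45-19:00.
Vera ∩ Omar ∩ Dmitri: 11:45-14:30, 16:45-19:00.
Vera ∩ Omar ∩ Dmitri ∩ Zane: 11:45-14:30, 16:45-19:00.
Vera ∩ Omar ∩ Dmitri ∩ Zane ∩ Wendy: 11:45-14:30, 16:45-19:00.
Vera ∩ Omar ∩ Dmitri ∩ Zane ∩ Wendy ∩ Bashir: 11:45-14:30, 16:45-19:00.
Vera ∩ Omar ∩ Dmitri ∩ Zane ∩ Wendy ∩ Bashir ∩ Hana: 11:45-14:30, 16:45-19:00.
So the common availability across everyone is 11:45-14:30, 16:45-19:00.
The longest is 11:45-14:30 at 165 minutes.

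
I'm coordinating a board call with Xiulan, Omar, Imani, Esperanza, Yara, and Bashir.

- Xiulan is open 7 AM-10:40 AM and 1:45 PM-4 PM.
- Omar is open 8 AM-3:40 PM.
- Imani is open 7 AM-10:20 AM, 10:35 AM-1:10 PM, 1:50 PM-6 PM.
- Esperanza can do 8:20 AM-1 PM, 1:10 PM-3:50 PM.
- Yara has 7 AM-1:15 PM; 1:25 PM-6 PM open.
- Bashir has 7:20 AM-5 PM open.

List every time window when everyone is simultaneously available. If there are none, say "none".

Xiulan ∩ Omar: 08:00-10:40, 13:45-15:40.
Xiulan ∩ Omar ∩ Imani: 08:00-10:20, 10:35-10:40, 13:50-15:40.
Xiulan ∩ Omar ∩ Imani ∩ Esperanza: 08:20-10:20, 10:35-10:40, 13:50-15:40.
Xiulan ∩ Omar ∩ Imani ∩ Esperanza ∩ Yara: 08:20-10:20, 10:35-10:40, 13:50-15:40.
Xiulan ∩ Omar ∩ Imani ∩ Esperanza ∩ Yara ∩ Bashir: 08:20-10:20, 10:35-10:40, 13:50-15:40.
So the common availability across everyone is 08:20-10:20, 10:35-10:40, 13:50-15:40.

08:20-10:20, 10:35-10:40, 13:50-15:40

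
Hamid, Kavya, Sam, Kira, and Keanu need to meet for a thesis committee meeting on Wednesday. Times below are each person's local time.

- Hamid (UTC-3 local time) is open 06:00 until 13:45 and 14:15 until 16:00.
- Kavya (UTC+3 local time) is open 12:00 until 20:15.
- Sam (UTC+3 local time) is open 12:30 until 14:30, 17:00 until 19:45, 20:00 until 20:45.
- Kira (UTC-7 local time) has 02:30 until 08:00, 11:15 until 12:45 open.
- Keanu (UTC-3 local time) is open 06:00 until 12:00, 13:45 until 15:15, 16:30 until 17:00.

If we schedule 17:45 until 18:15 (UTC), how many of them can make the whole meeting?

2

Hamid in UTC: 09:00-16:45, 17:15-19:00 (add 3h to convert from UTC-3).
Kavya in UTC: 09:00-17:15 (subtract 3h to convert from UTC+3).
Sam in UTC: 09:30-11:30, 14:00-16:45, 17:00-17:45 (subtract 3h to convert from UTC+3).
Kira in UTC: 09:30-15:00, 18:15-19:45 (add 7h to convert from UTC-7).
Keanu in UTC: 09:00-15:00, 16:45-18:15, 19:30-20:00 (add 3h to convert from UTC-3).
Hamid and Keanu can make the full 17:45-18:15 slot — that's 2.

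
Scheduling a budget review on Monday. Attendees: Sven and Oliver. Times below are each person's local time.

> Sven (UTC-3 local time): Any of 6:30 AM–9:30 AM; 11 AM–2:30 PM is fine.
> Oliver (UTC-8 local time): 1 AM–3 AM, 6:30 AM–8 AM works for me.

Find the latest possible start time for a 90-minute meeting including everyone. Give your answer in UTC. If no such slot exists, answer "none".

Sven in UTC: 09:30-12:30, 14:00-17:30 (add 3h to convert from UTC-3).
Oliver in UTC: 09:00-11:00, 14:30-16:00 (add 8h to convert from UTC-8).
Sven ∩ Oliver: 09:30-11:00, 14:30-16:00.
The last common window of at least 90 minutes is 14:30-16:00; a 90-minute meeting can start as late as 14:30 and still end by 16:00.

14:30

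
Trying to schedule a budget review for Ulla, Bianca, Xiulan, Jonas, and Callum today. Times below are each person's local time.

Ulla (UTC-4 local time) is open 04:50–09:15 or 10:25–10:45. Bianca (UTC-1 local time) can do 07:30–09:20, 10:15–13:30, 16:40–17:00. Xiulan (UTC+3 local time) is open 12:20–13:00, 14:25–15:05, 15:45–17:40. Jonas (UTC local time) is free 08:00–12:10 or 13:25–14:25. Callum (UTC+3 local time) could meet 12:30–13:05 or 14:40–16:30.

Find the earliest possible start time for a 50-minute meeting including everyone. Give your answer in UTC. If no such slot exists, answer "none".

none

Ulla in UTC: 08:50-13:15, 14:25-14:45 (add 4h to convert from UTC-4).
Bianca in UTC: 08:30-10:20, 11:15-14:30, 17:40-18:00 (add 1h to convert from UTC-1).
Xiulan in UTC: 09:20-10:00, 11:25-12:05, 12:45-14:40 (subtract 3h to convert from UTC+3).
Jonas in UTC: 08:00-12:10, 13:25-14:25.
Callum in UTC: 09:30-10:05, 11:40-13:30 (subtract 3h to convert from UTC+3).
Ulla ∩ Bianca: 08:50-10:20, 11:15-13:15, 14:25-14:30.
Ulla ∩ Bianca ∩ Xiulan: 09:20-10:00, 11:25-12:05, 12:45-13:15, 14:25-14:30.
Ulla ∩ Bianca ∩ Xiulan ∩ Jonas: 09:20-10:00, 11:25-12:05.
Ulla ∩ Bianca ∩ Xiulan ∩ Jonas ∩ Callum: 09:30-10:00, 11:40-12:05.
No common window is at least 50 minutes long.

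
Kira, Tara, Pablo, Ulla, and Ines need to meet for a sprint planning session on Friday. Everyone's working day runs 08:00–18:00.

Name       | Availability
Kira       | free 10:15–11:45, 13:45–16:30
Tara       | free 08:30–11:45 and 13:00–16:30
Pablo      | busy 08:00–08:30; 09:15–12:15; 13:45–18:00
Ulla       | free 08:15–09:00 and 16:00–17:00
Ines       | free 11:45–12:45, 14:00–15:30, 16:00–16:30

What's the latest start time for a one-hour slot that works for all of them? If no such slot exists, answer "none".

Kira free: 10:15-11:45, 13:45-16:30.
Tara free: 08:30-11:45, 13:00-16:30.
Pablo free: 08:30-09:15, 12:15-13:45 (invert busy blocks within the working day).
Ulla free: 08:15-09:00, 16:00-17:00.
Ines free: 11:45-12:45, 14:00-15:30, 16:00-16:30.
Kira ∩ Tara: 10:15-11:45, 13:45-16:30.
Kira ∩ Tara ∩ Pablo: ∅.
Kira ∩ Tara ∩ Pablo ∩ Ulla: ∅.
Kira ∩ Tara ∩ Pablo ∩ Ulla ∩ Ines: ∅.
There is no time when everyone is free.
No common window is at least 60 minutes long.

none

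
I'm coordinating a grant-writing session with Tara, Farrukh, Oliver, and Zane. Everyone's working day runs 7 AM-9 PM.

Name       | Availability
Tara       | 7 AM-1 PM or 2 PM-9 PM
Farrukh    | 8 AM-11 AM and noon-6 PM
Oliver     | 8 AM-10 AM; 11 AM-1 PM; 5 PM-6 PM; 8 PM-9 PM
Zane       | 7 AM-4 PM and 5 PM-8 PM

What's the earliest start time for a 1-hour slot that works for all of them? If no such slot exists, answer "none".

Tara ∩ Farrukh: 08:00-11:00, 12:00-13:00, 14:00-18:00.
Tara ∩ Farrukh ∩ Oliver: 08:00-10:00, 12:00-13:00, 17:00-18:00.
Tara ∩ Farrukh ∩ Oliver ∩ Zane: 08:00-10:00, 12:00-13:00, 17:00-18:00.
So the common availability across everyone is 08:00-10:00, 12:00-13:00, 17:00-18:00.
The first common window of at least 60 minutes is 08:00-10:00, so the earliest start is 08:00.

08:00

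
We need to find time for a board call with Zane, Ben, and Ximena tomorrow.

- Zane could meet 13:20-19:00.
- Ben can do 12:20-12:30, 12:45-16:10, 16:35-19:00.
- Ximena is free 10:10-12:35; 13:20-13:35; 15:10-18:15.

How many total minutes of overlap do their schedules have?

Zane ∩ Ben: 13:20-16:10, 16:35-19:00.
Zane ∩ Ben ∩ Ximena: 13:20-13:35, 15:10-16:10, 16:35-18:15.
Summing the common windows: 15 + 60 + 100 = 175 minutes.

175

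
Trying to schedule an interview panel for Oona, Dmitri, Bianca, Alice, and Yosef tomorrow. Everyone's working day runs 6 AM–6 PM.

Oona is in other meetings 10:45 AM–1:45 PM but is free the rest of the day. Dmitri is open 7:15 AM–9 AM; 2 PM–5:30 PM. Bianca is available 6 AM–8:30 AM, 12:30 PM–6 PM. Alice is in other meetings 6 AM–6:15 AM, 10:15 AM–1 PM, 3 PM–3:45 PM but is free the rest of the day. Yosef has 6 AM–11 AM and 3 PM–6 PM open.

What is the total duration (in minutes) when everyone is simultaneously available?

Oona free: 06:00-10:45, 13:45-18:00 (invert busy blocks within the working day).
Dmitri free: 07:15-09:00, 14:00-17:30.
Bianca free: 06:00-08:30, 12:30-18:00.
Alice free: 06:15-10:15, 13:00-15:00, 15:45-18:00 (invert busy blocks within the working day).
Yosef free: 06:00-11:00, 15:00-18:00.
Oona ∩ Dmitri: 07:15-09:00, 14:00-17:30.
Oona ∩ Dmitri ∩ Bianca: 07:15-08:30, 14:00-17:30.
Oona ∩ Dmitri ∩ Bianca ∩ Alice: 07:15-08:30, 14:00-15:00, 15:45-17:30.
Oona ∩ Dmitri ∩ Bianca ∩ Alice ∩ Yosef: 07:15-08:30, 15:45-17:30.
So the common availability across everyone is 07:15-08:30, 15:45-17:30.
Summing the common windows: 75 + 105 = 180 minutes.

180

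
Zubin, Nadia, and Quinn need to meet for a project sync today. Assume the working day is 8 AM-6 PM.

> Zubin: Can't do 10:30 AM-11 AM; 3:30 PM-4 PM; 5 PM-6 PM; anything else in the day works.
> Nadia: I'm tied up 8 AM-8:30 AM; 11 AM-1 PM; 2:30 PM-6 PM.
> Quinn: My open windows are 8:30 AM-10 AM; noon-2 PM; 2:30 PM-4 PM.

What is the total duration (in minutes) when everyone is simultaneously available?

Zubin free: 08:00-10:30, 11:00-15:30, 16:00-17:00 (invert busy blocks within the working day).
Nadia free: 08:30-11:00, 13:00-14:30 (invert busy blocks within the working day).
Quinn free: 08:30-10:00, 12:00-14:00, 14:30-16:00.
Zubin ∩ Nadia: 08:30-10:30, 13:00-14:30.
Zubin ∩ Nadia ∩ Quinn: 08:30-10:00, 13:00-14:00.
Those are the intersection windows.
Summing the common windows: 90 + 60 = 150 minutes.

150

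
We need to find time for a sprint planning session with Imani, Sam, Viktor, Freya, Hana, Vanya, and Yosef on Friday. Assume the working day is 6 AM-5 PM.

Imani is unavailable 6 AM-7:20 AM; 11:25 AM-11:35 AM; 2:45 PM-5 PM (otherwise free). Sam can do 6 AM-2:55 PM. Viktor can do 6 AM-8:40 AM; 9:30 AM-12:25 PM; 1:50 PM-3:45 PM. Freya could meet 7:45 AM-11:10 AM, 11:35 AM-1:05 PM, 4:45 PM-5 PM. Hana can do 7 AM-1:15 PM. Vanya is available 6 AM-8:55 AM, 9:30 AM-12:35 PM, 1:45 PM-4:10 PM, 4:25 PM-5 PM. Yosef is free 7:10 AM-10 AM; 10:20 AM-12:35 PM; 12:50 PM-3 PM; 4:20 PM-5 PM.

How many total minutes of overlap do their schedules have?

185

Imani free: 07:20-11:25, 11:35-14:45 (invert busy blocks within the working day).
Sam free: 06:00-14:55.
Viktor free: 06:00-08:40, 09:30-12:25, 13:50-15:45.
Freya free: 07:45-11:10, 11:35-13:05, 16:45-17:00.
Hana free: 07:00-13:15.
Vanya free: 06:00-08:55, 09:30-12:35, 13:45-16:10, 16:25-17:00.
Yosef free: 07:10-10:00, 10:20-12:35, 12:50-15:00, 16:20-17:00.
Imani ∩ Sam: 07:20-11:25, 11:35-14:45.
Imani ∩ Sam ∩ Viktor: 07:20-08:40, 09:30-11:25, 11:35-12:25, 13:50-14:45.
Imani ∩ Sam ∩ Viktor ∩ Freya: 07:45-08:40, 09:30-11:10, 11:35-12:25.
Imani ∩ Sam ∩ Viktor ∩ Freya ∩ Hana: 07:45-08:40, 09:30-11:10, 11:35-12:25.
Imani ∩ Sam ∩ Viktor ∩ Freya ∩ Hana ∩ Vanya: 07:45-08:40, 09:30-11:10, 11:35-12:25.
Imani ∩ Sam ∩ Viktor ∩ Freya ∩ Hana ∩ Vanya ∩ Yosef: 07:45-08:40, 09:30-10:00, 10:20-11:10, 11:35-12:25.
Those are the intersection windows.
Summing the common windows: 55 + 30 + 50 + 50 = 185 minutes.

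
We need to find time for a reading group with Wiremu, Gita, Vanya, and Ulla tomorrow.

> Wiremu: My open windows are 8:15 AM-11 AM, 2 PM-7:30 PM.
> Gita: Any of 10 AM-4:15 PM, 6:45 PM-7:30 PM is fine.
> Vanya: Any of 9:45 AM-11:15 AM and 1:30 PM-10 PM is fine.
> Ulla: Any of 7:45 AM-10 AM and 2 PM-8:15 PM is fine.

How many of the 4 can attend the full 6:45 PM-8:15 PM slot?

Vanya and Ulla can make the full 18:45-20:15 slot — that's 2.

2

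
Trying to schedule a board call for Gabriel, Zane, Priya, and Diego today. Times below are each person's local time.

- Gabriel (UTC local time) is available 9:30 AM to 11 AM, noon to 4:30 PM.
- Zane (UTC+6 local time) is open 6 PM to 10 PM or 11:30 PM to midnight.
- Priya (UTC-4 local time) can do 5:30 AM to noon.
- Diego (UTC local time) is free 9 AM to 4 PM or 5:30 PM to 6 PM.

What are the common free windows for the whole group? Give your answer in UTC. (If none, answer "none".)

Gabriel in UTC: 09:30-11:00, 12:00-16:30.
Zane in UTC: 12:00-16:00, 17:30-18:00 (subtract 6h to convert from UTC+6).
Priya in UTC: 09:30-16:00 (add 4h to convert from UTC-4).
Diego in UTC: 09:00-16:00, 17:30-18:00.
Gabriel ∩ Zane: 12:00-16:00.
Gabriel ∩ Zane ∩ Priya: 12:00-16:00.
Gabriel ∩ Zane ∩ Priya ∩ Diego: 12:00-16:00.

12:00-16:00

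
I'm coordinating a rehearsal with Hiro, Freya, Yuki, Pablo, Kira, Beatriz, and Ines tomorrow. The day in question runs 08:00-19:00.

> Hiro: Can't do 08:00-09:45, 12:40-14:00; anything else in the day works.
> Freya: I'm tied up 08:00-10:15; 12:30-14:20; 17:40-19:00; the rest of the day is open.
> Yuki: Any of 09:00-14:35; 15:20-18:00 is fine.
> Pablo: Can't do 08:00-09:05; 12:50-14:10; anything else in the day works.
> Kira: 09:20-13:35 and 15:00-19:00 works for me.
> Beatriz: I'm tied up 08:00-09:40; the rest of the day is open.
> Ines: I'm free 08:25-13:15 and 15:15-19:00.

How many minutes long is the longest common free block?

140

Hiro free: 09:45-12:40, 14:00-19:00 (invert busy blocks within the working day).
Freya free: 10:15-12:30, 14:20-17:40 (invert busy blocks within the working day).
Yuki free: 09:00-14:35, 15:20-18:00.
Pablo free: 09:05-12:50, 14:10-19:00 (invert busy blocks within the working day).
Kira free: 09:20-13:35, 15:00-19:00.
Beatriz free: 09:40-19:00 (invert busy blocks within the working day).
Ines free: 08:25-13:15, 15:15-19:00.
Hiro ∩ Freya: 10:15-12:30, 14:20-17:40.
Hiro ∩ Freya ∩ Yuki: 10:15-12:30, 14:20-14:35, 15:20-17:40.
Hiro ∩ Freya ∩ Yuki ∩ Pablo: 10:15-12:30, 14:20-14:35, 15:20-17:40.
Hiro ∩ Freya ∩ Yuki ∩ Pablo ∩ Kira: 10:15-12:30, 15:20-17:40.
Hiro ∩ Freya ∩ Yuki ∩ Pablo ∩ Kira ∩ Beatriz: 10:15-12:30, 15:20-17:40.
Hiro ∩ Freya ∩ Yuki ∩ Pablo ∩ Kira ∩ Beatriz ∩ Ines: 10:15-12:30, 15:20-17:40.
The longest is 15:20-17:40 at 140 minutes.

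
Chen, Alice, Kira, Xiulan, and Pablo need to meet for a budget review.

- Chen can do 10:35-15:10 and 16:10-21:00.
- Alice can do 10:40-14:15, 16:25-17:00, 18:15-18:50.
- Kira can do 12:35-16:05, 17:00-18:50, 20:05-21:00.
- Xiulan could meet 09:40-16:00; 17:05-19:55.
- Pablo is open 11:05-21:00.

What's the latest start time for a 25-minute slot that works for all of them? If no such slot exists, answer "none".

18:25

Chen ∩ Alice: 10:40-14:15, 16:25-17:00, 18:15-18:50.
Chen ∩ Alice ∩ Kira: 12:35-14:15, 18:15-18:50.
Chen ∩ Alice ∩ Kira ∩ Xiulan: 12:35-14:15, 18:15-18:50.
Chen ∩ Alice ∩ Kira ∩ Xiulan ∩ Pablo: 12:35-14:15, 18:15-18:50.
The last common window of at least 25 minutes is 18:15-18:50; a 25-minute meeting can start as late as 18:25 and still end by 18:50.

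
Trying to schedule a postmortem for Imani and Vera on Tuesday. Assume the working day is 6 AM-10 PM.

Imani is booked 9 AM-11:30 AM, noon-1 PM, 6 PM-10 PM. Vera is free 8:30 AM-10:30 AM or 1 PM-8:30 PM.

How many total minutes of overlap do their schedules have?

Imani free: 06:00-09:00, 11:30-12:00, 13:00-18:00 (invert busy blocks within the working day).
Vera free: 08:30-10:30, 13:00-20:30.
Imani ∩ Vera: 08:30-09:00, 13:00-18:00.
So the common availability across everyone is 08:30-09:00, 13:00-18:00.
Summing the common windows: 30 + 300 = 330 minutes.

330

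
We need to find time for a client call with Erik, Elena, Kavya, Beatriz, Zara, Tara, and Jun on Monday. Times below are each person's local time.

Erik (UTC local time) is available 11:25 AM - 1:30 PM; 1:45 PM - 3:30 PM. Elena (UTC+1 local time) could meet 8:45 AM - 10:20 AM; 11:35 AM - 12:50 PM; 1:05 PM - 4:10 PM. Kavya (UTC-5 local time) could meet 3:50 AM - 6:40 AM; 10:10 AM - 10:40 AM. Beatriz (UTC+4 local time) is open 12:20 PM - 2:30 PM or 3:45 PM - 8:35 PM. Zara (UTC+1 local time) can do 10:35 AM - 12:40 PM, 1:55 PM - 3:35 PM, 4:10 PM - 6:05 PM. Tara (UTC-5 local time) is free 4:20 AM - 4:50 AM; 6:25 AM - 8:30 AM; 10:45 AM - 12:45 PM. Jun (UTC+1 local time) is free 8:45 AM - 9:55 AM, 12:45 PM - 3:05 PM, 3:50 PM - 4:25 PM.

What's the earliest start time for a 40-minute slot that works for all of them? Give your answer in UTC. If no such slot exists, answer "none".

Erik in UTC: 11:25-13:30, 13:45-15:30.
Elena in UTC: 07:45-09:20, 10:35-11:50, 12:05-15:10 (subtract 1h to convert from UTC+1).
Kavya in UTC: 08:50-11:40, 15:10-15:40 (add 5h to convert from UTC-5).
Beatriz in UTC: 08:20-10:30, 11:45-16:35 (subtract 4h to convert from UTC+4).
Zara in UTC: 09:35-11:40, 12:55-14:35, 15:10-17:05 (subtract 1h to convert from UTC+1).
Tara in UTC: 09:20-09:50, 11:25-13:30, 15:45-17:45 (add 5h to convert from UTC-5).
Jun in UTC: 07:45-08:55, 11:45-14:05, 14:50-15:25 (subtract 1h to convert from UTC+1).
Erik ∩ Elena: 11:25-11:50, 12:05-13:30, 13:45-15:10.
Erik ∩ Elena ∩ Kavya: 11:25-11:40.
Erik ∩ Elena ∩ Kavya ∩ Beatriz: ∅.
Erik ∩ Elena ∩ Kavya ∩ Beatriz ∩ Zara: ∅.
Erik ∩ Elena ∩ Kavya ∩ Beatriz ∩ Zara ∩ Tara: ∅.
Erik ∩ Elena ∩ Kavya ∩ Beatriz ∩ Zara ∩ Tara ∩ Jun: ∅.
There is no time when everyone is free.
No common window is at least 40 minutes long.

none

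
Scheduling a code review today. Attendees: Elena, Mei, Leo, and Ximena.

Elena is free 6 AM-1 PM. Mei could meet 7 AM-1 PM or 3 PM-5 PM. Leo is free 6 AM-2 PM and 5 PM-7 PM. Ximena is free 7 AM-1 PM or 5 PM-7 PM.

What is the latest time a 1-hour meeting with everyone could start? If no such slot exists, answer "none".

Elena ∩ Mei: 07:00-13:00.
Elena ∩ Mei ∩ Leo: 07:00-13:00.
Elena ∩ Mei ∩ Leo ∩ Ximena: 07:00-13:00.
The last common window of at least 60 minutes is 07:00-13:00; a 60-minute meeting can start as late as 12:00 and still end by 13:00.

12:00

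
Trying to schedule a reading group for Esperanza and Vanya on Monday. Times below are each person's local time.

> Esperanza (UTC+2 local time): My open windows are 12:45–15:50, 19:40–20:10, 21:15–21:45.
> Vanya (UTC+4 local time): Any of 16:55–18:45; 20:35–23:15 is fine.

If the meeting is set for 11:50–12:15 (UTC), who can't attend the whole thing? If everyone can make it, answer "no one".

Esperanza in UTC: 10:45-13:50, 17:40-18:10, 19:15-19:45 (subtract 2h to convert from UTC+2).
Vanya in UTC: 12:55-14:45, 16:35-19:15 (subtract 4h to convert from UTC+4).
Esperanza: free for 11:50-12:15. Vanya: not fully free for 11:50-12:15.

Vanya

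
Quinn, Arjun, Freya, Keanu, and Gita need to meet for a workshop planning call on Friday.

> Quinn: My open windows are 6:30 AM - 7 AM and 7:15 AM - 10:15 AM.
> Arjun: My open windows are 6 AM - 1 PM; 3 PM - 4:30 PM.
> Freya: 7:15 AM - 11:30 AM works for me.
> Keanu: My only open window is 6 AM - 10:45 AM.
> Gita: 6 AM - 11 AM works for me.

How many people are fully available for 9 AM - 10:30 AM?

Arjun, Freya, Keanu, and Gita can make the full 09:00-10:30 slot — that's 4.

4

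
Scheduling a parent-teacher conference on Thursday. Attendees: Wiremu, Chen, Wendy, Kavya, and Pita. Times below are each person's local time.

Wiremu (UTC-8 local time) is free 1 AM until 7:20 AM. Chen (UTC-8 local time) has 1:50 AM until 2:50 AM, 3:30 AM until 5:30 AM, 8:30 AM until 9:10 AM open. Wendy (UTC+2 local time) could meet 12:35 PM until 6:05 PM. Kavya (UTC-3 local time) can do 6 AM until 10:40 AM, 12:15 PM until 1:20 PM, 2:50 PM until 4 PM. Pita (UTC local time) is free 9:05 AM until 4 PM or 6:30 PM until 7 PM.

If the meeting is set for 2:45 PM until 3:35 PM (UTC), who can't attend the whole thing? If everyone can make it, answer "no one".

Wiremu in UTC: 09:00-15:20 (add 8h to convert from UTC-8).
Chen in UTC: 09:50-10:50, 11:30-13:30, 16:30-17:10 (add 8h to convert from UTC-8).
Wendy in UTC: 10:35-16:05 (subtract 2h to convert from UTC+2).
Kavya in UTC: 09:00-13:40, 15:15-16:20, 17:50-19:00 (add 3h to convert from UTC-3).
Pita in UTC: 09:05-16:00, 18:30-19:00.
Wiremu: not fully free for 14:45-15:35. Chen: not fully free for 14:45-15:35. Wendy: free for 14:45-15:35. Kavya: not fully free for 14:45-15:35. Pita: free for 14:45-15:35.

Chen, Kavya, Wiremu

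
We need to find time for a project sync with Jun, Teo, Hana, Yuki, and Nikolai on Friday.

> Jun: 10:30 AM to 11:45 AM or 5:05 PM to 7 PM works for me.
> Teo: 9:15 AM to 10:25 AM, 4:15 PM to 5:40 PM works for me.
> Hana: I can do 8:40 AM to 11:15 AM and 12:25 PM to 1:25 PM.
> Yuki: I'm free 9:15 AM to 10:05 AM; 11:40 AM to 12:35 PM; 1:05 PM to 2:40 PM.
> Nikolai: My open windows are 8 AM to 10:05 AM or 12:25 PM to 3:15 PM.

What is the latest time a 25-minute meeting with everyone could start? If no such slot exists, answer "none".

Jun ∩ Teo: 17:05-17:40.
Jun ∩ Teo ∩ Hana: ∅.
Jun ∩ Teo ∩ Hana ∩ Yuki: ∅.
Jun ∩ Teo ∩ Hana ∩ Yuki ∩ Nikolai: ∅.
There is no time when everyone is free.
No common window is at least 25 minutes long.

none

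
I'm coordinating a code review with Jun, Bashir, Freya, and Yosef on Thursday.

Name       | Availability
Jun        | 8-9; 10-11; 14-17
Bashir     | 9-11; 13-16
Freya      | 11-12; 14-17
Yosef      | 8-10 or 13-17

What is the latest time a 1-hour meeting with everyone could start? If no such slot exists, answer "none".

15:00

Jun ∩ Bashir: 10:00-11:00, 14:00-16:00.
Jun ∩ Bashir ∩ Freya: 14:00-16:00.
Jun ∩ Bashir ∩ Freya ∩ Yosef: 14:00-16:00.
So the common availability across everyone is 14:00-16:00.
The last common window of at least 60 minutes is 14:00-16:00; a 60-minute meeting can start as late as 15:00 and still end by 16:00.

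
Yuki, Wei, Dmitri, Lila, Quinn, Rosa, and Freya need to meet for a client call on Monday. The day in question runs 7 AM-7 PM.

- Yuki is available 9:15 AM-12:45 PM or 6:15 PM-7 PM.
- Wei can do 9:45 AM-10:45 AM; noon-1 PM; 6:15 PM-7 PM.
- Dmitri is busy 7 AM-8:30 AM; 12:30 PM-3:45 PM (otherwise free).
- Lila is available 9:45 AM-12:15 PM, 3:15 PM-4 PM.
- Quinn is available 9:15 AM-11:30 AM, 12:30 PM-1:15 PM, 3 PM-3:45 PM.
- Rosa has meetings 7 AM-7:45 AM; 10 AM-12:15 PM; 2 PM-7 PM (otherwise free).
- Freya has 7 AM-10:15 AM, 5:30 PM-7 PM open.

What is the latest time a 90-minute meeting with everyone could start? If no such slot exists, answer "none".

none

Yuki free: 09:15-12:45, 18:15-19:00.
Wei free: 09:45-10:45, 12:00-13:00, 18:15-19:00.
Dmitri free: 08:30-12:30, 15:45-19:00 (invert busy blocks within the working day).
Lila free: 09:45-12:15, 15:15-16:00.
Quinn free: 09:15-11:30, 12:30-13:15, 15:00-15:45.
Rosa free: 07:45-10:00, 12:15-14:00 (invert busy blocks within the working day).
Freya free: 07:00-10:15, 17:30-19:00.
Yuki ∩ Wei: 09:45-10:45, 12:00-12:45, 18:15-19:00.
Yuki ∩ Wei ∩ Dmitri: 09:45-10:45, 12:00-12:30, 18:15-19:00.
Yuki ∩ Wei ∩ Dmitri ∩ Lila: 09:45-10:45, 12:00-12:15.
Yuki ∩ Wei ∩ Dmitri ∩ Lila ∩ Quinn: 09:45-10:45.
Yuki ∩ Wei ∩ Dmitri ∩ Lila ∩ Quinn ∩ Rosa: 09:45-10:00.
Yuki ∩ Wei ∩ Dmitri ∩ Lila ∩ Quinn ∩ Rosa ∩ Freya: 09:45-10:00.
No common window is at least 90 minutes long.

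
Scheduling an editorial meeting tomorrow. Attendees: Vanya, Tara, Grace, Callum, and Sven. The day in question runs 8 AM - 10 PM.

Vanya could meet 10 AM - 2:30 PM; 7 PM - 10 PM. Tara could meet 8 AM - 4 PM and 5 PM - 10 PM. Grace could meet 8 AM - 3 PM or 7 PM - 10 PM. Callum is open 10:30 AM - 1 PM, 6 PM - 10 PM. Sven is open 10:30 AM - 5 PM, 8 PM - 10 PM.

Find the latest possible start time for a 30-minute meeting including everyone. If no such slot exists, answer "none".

Vanya ∩ Tara: 10:00-14:30, 19:00-22:00.
Vanya ∩ Tara ∩ Grace: 10:00-14:30, 19:00-22:00.
Vanya ∩ Tara ∩ Grace ∩ Callum: 10:30-13:00, 19:00-22:00.
Vanya ∩ Tara ∩ Grace ∩ Callum ∩ Sven: 10:30-13:00, 20:00-22:00.
So the common availability across everyone is 10:30-13:00, 20:00-22:00.
The last common window of at least 30 minutes is 20:00-22:00; a 30-minute meeting can start as late as 21:30 and still end by 22:00.

21:30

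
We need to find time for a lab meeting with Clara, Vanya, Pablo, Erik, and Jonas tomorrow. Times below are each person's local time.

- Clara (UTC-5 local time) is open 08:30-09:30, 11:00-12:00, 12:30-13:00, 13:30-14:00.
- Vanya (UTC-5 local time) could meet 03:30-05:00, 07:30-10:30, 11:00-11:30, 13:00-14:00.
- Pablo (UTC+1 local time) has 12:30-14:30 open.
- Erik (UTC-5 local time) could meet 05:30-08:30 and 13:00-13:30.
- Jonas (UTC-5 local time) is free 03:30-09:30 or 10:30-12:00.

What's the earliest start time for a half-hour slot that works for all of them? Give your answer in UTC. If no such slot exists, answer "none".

Clara in UTC: 13:30-14:30, 16:00-17:00, 17:30-18:00, 18:30-19:00 (add 5h to convert from UTC-5).
Vanya in UTC: 08:30-10:00, 12:30-15:30, 16:00-16:30, 18:00-19:00 (add 5h to convert from UTC-5).
Pablo in UTC: 11:30-13:30 (subtract 1h to convert from UTC+1).
Erik in UTC: 10:30-13:30, 18:00-18:30 (add 5h to convert from UTC-5).
Jonas in UTC: 08:30-14:30, 15:30-17:00 (add 5h to convert from UTC-5).
Clara ∩ Vanya: 13:30-14:30, 16:00-16:30, 18:30-19:00.
Clara ∩ Vanya ∩ Pablo: ∅.
Clara ∩ Vanya ∩ Pablo ∩ Erik: ∅.
Clara ∩ Vanya ∩ Pablo ∩ Erik ∩ Jonas: ∅.
There is no time when everyone is free.
No common window is at least 30 minutes long.

none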